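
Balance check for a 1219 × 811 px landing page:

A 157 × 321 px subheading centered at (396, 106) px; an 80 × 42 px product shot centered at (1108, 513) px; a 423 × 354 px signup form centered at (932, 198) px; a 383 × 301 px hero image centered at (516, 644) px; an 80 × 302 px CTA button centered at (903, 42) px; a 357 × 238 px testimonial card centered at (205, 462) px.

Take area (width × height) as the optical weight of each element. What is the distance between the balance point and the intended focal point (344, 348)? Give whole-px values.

Areas: subheading 157·321 = 50397, product shot 80·42 = 3360, signup form 423·354 = 149742, hero image 383·301 = 115283, CTA button 80·302 = 24160, testimonial card 357·238 = 84966. Total weight = 427908.
x: moment 261960174 / weight 427908 ≈ 612.19
Σw·y = 151225942; ȳ = 151225942/427908 ≈ 353.41.
Offset from (344, 348): Δx ≈ 268.19, Δy ≈ 5.41; distance = √(Δx² + Δy²) ≈ 268.24.

≈ 268 px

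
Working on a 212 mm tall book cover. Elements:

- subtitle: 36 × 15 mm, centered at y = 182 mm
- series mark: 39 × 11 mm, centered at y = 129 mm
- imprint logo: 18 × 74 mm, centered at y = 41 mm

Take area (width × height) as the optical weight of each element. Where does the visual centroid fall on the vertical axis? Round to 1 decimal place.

y ≈ 90.5

Areas: subtitle 36·15 = 540, series mark 39·11 = 429, imprint logo 18·74 = 1332. Total weight = 2301.
y-moment: 540·182 + 429·129 + 1332·41 = 208233; centroid 208233/2301 ≈ 90.50.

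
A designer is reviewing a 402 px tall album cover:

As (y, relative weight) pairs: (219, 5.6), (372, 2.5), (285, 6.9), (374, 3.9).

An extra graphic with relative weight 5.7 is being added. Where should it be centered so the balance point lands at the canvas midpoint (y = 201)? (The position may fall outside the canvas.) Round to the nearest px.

y ≈ -112

With the extra graphic, Σw becomes 5.6 + 2.5 + 6.9 + 3.9 + 5.7 = 24.6.
y: target moment 24.6×201 = 4944.6; current 5.6·219 + 2.5·372 + 6.9·285 + 3.9·374 = 5581.5; the extra graphic supplies -636.9, so y = -636.9/5.7 ≈ -111.74.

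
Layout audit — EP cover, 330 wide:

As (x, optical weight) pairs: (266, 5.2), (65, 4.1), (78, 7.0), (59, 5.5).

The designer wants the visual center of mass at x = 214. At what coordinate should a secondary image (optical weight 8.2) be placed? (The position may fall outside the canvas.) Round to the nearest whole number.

New total weight: (5.2 + 4.1 + 7.0 + 5.5) + 8.2 = 30.0.
x: need Σw·x = 30.0·214 = 6420.0. Existing = 5.2·266 + 4.1·65 + 7.0·78 + 5.5·59 = 2520.2. Remainder 3899.8 / 8.2 ≈ 475.59.

x ≈ 476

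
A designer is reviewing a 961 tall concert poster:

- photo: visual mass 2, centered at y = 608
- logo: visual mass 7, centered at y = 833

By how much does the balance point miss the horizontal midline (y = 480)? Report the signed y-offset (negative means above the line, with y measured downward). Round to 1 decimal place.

≈ 303.0

Weights sum to 2 + 7 = 9.
y: (2·608 + 7·833) / 9 = 7047 / 9 ≈ 783.00
Offset from y = 480: 783.00 − 480 ≈ 303.00.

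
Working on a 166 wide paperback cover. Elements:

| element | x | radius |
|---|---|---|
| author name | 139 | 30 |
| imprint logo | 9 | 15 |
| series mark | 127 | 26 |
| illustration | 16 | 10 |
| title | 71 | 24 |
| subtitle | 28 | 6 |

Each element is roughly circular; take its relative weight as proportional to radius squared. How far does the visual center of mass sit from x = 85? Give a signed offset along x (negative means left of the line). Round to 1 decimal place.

Weights ∝ r²: author name 30² = 900, imprint logo 15² = 225, series mark 26² = 676, illustration 10² = 100, title 24² = 576, subtitle 6² = 36; Σw = 2513.
Σw·x = 256481; x̄ = 256481/2513 ≈ 102.06.
Against x = 85, that's 102.06 − 85 = 17.06.

≈ 17.1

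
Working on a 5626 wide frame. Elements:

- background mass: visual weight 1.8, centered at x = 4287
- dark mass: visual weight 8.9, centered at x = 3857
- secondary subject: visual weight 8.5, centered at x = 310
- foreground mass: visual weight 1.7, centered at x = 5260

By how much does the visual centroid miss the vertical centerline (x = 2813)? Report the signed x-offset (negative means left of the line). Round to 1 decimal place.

Weights sum to 1.8 + 8.9 + 8.5 + 1.7 = 20.9.
x: (1.8·4287 + 8.9·3857 + 8.5·310 + 1.7·5260) / 20.9 = 53620.9 / 20.9 ≈ 2565.59
Offset from x = 2813: 2565.59 − 2813 ≈ -247.41.

≈ -247.4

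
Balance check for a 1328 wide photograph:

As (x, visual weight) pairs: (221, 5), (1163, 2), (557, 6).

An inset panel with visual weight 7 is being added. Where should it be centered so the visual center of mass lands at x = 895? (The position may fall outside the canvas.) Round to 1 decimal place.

After adding the inset panel, total weight = 5 + 2 + 6 + 7 = 20.
Along x: (6773 + 7·x) / 20 = 895 (existing moment 5·221 + 2·1163 + 6·557 = 6773) ⇒ x = (17900 − 6773) / 7 ≈ 1589.57.

x ≈ 1589.6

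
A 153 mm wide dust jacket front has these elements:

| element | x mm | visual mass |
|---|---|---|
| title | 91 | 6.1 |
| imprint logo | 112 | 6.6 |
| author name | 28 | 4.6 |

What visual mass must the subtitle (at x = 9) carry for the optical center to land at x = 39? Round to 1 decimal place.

w ≈ 24.9

Existing Σw = 17.3 (6.1 + 6.6 + 4.6); existing moment 6.1·91 + 6.6·112 + 4.6·28 = 1423.1.
Balance at x = 39 requires (1423.1 + w·9) / (17.3 + w) = 39.
Rearranging, w·(9 − 39) = 39·17.3 − 1423.1 = -748.4, so w ≈ -748.4/-30 = 24.95.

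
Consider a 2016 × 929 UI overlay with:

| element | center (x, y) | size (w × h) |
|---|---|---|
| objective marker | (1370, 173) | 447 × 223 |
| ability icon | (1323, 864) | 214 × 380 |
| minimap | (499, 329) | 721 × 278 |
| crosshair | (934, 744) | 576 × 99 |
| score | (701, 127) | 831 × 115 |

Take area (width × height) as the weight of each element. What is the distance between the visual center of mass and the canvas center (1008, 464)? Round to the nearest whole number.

≈ 157

Taking area as weight: objective marker 447·223 = 99681, ability icon 214·380 = 81320, minimap 721·278 = 200438, crosshair 576·99 = 57024, score 831·115 = 95565. Sum 534028.
x: (99681·1370 + 81320·1323 + 200438·499 + 57024·934 + 95565·701) / 534028 = 464419373 / 534028 ≈ 869.65
y: (99681·173 + 81320·864 + 200438·329 + 57024·744 + 95565·127) / 534028 = 208012006 / 534028 ≈ 389.52
From (1008, 464): dx = -138.35, dy = -74.48, so the distance is √(dx²+dy²) ≈ 157.12.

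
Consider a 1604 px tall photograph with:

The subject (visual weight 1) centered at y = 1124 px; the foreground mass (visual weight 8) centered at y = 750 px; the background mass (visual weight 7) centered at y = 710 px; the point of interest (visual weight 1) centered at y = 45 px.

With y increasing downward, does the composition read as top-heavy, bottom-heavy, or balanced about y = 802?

Σw = 1 + 8 + 7 + 1 = 17.
y-moment: 1·1124 + 8·750 + 7·710 + 1·45 = 12139; centroid 12139/17 ≈ 714.06.
Since 714.1 is above (smaller y than) 802, the composition reads top-heavy.

top-heavy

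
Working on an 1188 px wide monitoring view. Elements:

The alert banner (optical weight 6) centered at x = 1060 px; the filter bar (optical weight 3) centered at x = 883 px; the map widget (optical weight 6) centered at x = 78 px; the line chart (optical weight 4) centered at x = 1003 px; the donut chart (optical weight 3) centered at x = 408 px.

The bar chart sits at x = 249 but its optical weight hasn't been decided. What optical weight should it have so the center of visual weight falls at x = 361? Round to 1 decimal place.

w ≈ 60.5

Existing Σw = 22 (6 + 3 + 6 + 4 + 3); existing moment 6·1060 + 3·883 + 6·78 + 4·1003 + 3·408 = 14713.
For the centroid to hit 361: (14713 + w·249) / (22 + w) = 361.
Solving: w = (361·22 − 14713) / (249 − 361) = -6771 / -112 ≈ 60.46.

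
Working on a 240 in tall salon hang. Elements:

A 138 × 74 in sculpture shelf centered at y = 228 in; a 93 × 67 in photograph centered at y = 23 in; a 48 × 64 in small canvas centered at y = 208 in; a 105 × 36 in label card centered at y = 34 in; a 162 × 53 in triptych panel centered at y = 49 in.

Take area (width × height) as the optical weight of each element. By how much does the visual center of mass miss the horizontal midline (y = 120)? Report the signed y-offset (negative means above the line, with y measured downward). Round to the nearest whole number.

Areas: sculpture shelf 138·74 = 10212, photograph 93·67 = 6231, small canvas 48·64 = 3072, label card 105·36 = 3780, triptych panel 162·53 = 8586. Total weight = 31881.
y-moment: 10212·228 + 6231·23 + 3072·208 + 3780·34 + 8586·49 = 3659859; centroid 3659859/31881 ≈ 114.80.
Offset from y = 120: 114.80 − 120 ≈ -5.20.

≈ -5 in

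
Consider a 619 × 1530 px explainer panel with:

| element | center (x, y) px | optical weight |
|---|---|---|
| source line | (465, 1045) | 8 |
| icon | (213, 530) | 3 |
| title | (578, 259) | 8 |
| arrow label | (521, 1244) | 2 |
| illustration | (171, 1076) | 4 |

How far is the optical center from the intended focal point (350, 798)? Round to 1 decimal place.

≈ 90.6 px

Total weight = 8 + 3 + 8 + 2 + 4 = 25.
x-moment: 8·465 + 3·213 + 8·578 + 2·521 + 4·171 = 10709; centroid 10709/25 ≈ 428.36.
y-moment: 8·1045 + 3·530 + 8·259 + 2·1244 + 4·1076 = 18814; centroid 18814/25 ≈ 752.56.
Relative to (350, 798): Δ = (78.36, -45.44); |Δ| = √(78.36² + -45.44²) ≈ 90.58.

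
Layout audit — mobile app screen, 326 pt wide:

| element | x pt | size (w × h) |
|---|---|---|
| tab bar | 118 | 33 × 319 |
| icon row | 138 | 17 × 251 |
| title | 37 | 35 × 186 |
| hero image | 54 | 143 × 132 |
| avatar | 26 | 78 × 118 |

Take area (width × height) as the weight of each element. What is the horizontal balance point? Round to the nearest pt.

x ≈ 67

Areas → weights: tab bar 33·319 = 10527, icon row 17·251 = 4267, title 35·186 = 6510, hero image 143·132 = 18876, avatar 78·118 = 9204; Σw = 49384.
x: (10527·118 + 4267·138 + 6510·37 + 18876·54 + 9204·26) / 49384 = 3330510 / 49384 ≈ 67.44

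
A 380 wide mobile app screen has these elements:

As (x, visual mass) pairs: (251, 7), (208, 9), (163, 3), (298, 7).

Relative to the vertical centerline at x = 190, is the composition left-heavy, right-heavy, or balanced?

Σw = 7 + 9 + 3 + 7 = 26.
x-moment: 7·251 + 9·208 + 3·163 + 7·298 = 6204; centroid 6204/26 ≈ 238.62.
Since 238.6 is right of 190, the composition reads right-heavy.

right-heavy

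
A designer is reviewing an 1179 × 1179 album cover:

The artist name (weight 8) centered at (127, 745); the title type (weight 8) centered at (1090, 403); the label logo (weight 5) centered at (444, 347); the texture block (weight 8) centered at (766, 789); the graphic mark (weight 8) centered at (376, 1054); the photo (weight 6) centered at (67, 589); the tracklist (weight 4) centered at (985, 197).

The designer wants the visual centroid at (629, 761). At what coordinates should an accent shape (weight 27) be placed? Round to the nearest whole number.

(782, 975)

New total weight: (8 + 8 + 5 + 8 + 8 + 6 + 4) + 27 = 74.
x: target moment 74×629 = 46546; current 8·127 + 8·1090 + 5·444 + 8·766 + 8·376 + 6·67 + 4·985 = 25434; the accent shape supplies 21112, so x = 21112/27 ≈ 781.93.
y: target moment 74×761 = 56314; current 8·745 + 8·403 + 5·347 + 8·789 + 8·1054 + 6·589 + 4·197 = 29985; the accent shape supplies 26329, so y = 26329/27 ≈ 975.15.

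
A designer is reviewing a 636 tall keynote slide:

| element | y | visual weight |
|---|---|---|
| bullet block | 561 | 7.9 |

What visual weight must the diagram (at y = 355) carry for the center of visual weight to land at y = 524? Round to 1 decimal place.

w ≈ 1.7

Known: weight 7.9 with moment 7.9·561 = 4431.9.
Set Σw·y/Σw = 524: (4431.9 + 355w) = 524·(7.9 + w).
So w = (524·7.9 − 4431.9)/(355 − 524) = -292.3/-169 ≈ 1.73.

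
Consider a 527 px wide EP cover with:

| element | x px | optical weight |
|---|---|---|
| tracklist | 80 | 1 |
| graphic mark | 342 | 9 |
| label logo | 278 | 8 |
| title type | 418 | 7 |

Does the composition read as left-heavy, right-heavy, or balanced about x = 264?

right-heavy

Weights sum to 1 + 9 + 8 + 7 = 25.
Σw·x = 1·80 + 9·342 + 8·278 + 7·418 = 8308, so x̄ = 8308/25 ≈ 332.32.
332.3 lies right of the midline 264, so the layout is right-heavy.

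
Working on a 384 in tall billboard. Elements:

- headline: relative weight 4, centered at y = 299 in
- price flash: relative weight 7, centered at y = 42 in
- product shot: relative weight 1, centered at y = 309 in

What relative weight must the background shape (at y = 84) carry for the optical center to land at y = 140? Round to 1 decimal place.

w ≈ 2.1

Existing Σw = 12 (4 + 7 + 1); existing moment 4·299 + 7·42 + 1·309 = 1799.
Balance at y = 140 requires (1799 + w·84) / (12 + w) = 140.
Solving: w = (140·12 − 1799) / (84 − 140) = -119 / -56 ≈ 2.12.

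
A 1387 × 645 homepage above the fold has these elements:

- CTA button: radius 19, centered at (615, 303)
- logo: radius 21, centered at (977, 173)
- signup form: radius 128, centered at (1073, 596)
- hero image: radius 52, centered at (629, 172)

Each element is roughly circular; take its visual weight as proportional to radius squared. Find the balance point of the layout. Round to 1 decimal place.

(1002.2, 523.7)

r² weights: CTA button 19² = 361, logo 21² = 441, signup form 128² = 16384, hero image 52² = 2704. Total = 19890.
x-moment: 361·615 + 441·977 + 16384·1073 + 2704·629 = 19933720; centroid 19933720/19890 ≈ 1002.20.
y-moment: 361·303 + 441·173 + 16384·596 + 2704·172 = 10415628; centroid 10415628/19890 ≈ 523.66.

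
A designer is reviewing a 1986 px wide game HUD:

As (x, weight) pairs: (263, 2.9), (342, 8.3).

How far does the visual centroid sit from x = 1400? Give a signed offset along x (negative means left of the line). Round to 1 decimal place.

≈ -1078.5 px

Σw = 2.9 + 8.3 = 11.2.
x: (2.9·263 + 8.3·342) / 11.2 = 3601.3 / 11.2 ≈ 321.54
Difference: 321.54 − 1400 ≈ -1078.46.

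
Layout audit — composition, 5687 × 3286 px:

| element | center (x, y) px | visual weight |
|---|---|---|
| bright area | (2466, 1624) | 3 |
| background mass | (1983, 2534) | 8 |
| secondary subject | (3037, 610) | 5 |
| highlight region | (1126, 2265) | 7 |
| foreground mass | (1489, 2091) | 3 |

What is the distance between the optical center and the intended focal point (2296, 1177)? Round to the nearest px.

≈ 832 px

Total weight = 3 + 8 + 5 + 7 + 3 = 26.
x-moment: 3·2466 + 8·1983 + 5·3037 + 7·1126 + 3·1489 = 50796; centroid 50796/26 ≈ 1953.69.
y-moment: 3·1624 + 8·2534 + 5·610 + 7·2265 + 3·2091 = 50322; centroid 50322/26 ≈ 1935.46.
From (2296, 1177): dx = -342.31, dy = 758.46, so the distance is √(dx²+dy²) ≈ 832.13.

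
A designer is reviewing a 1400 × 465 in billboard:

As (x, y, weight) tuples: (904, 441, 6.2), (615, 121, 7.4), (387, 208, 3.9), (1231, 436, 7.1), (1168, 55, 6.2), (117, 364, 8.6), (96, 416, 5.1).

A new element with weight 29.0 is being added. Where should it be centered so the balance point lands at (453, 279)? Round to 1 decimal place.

(143.2, 254.4)

New total weight: (6.2 + 7.4 + 3.9 + 7.1 + 6.2 + 8.6 + 5.1) + 29.0 = 73.5.
x: target moment 73.5×453 = 33295.5; current 6.2·904 + 7.4·615 + 3.9·387 + 7.1·1231 + 6.2·1168 + 8.6·117 + 5.1·96 = 29142.6; the new element supplies 4152.9, so x = 4152.9/29.0 ≈ 143.20.
y: target moment 73.5×279 = 20506.5; current 6.2·441 + 7.4·121 + 3.9·208 + 7.1·436 + 6.2·55 + 8.6·364 + 5.1·416 = 13129.4; the new element supplies 7377.1, so y = 7377.1/29.0 ≈ 254.38.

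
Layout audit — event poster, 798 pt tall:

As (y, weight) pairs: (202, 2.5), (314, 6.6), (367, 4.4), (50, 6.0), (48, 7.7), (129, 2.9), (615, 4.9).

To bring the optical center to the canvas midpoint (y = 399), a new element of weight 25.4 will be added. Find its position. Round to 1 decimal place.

New total weight: (2.5 + 6.6 + 4.4 + 6.0 + 7.7 + 2.9 + 4.9) + 25.4 = 60.4.
y: need Σw·y = 60.4·399 = 24099.6. Existing = 2.5·202 + 6.6·314 + 4.4·367 + 6.0·50 + 7.7·48 + 2.9·129 + 4.9·615 = 8249.4. Remainder 15850.2 / 25.4 ≈ 624.02.

y ≈ 624.0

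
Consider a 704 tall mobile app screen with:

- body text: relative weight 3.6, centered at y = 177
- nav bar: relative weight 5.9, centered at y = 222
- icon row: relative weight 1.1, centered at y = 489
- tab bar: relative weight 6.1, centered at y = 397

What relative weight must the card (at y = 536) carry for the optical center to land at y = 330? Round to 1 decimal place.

Existing Σw = 16.7 (3.6 + 5.9 + 1.1 + 6.1); existing moment 3.6·177 + 5.9·222 + 1.1·489 + 6.1·397 = 4906.6.
For the centroid to hit 330: (4906.6 + w·536) / (16.7 + w) = 330.
So w = (330·16.7 − 4906.6)/(536 − 330) = 604.4/206 ≈ 2.93.

w ≈ 2.9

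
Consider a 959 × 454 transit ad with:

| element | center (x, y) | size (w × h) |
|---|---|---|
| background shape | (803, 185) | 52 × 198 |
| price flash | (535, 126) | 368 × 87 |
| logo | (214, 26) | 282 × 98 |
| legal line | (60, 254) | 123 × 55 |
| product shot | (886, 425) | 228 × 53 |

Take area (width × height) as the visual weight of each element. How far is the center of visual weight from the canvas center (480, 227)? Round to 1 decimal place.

≈ 74.9

Areas: background shape 52·198 = 10296, price flash 368·87 = 32016, logo 282·98 = 27636, legal line 123·55 = 6765, product shot 228·53 = 12084. Total weight = 88797.
x: (10296·803 + 32016·535 + 27636·214 + 6765·60 + 12084·886) / 88797 = 42422676 / 88797 ≈ 477.75
y: (10296·185 + 32016·126 + 27636·26 + 6765·254 + 12084·425) / 88797 = 13511322 / 88797 ≈ 152.16
From (480, 227): dx = -2.25, dy = -74.84, so the distance is √(dx²+dy²) ≈ 74.87.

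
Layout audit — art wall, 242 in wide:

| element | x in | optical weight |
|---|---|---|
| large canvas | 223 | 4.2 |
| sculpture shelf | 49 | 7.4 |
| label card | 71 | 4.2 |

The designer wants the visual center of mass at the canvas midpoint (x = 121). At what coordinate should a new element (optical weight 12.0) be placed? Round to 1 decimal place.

x ≈ 147.2

New total weight: (4.2 + 7.4 + 4.2) + 12.0 = 27.8.
x: target moment 27.8×121 = 3363.8; current 4.2·223 + 7.4·49 + 4.2·71 = 1597.4; the new element supplies 1766.4, so x = 1766.4/12.0 ≈ 147.20.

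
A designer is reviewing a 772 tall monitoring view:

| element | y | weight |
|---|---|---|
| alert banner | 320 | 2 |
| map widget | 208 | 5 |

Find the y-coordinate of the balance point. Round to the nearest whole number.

y ≈ 240

Σw = 2 + 5 = 7.
y: (2·320 + 5·208) / 7 = 1680 / 7 ≈ 240.00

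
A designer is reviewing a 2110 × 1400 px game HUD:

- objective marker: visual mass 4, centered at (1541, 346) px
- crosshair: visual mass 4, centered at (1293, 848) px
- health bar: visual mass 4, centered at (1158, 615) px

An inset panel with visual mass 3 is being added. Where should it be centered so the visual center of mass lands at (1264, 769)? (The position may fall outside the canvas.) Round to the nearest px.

(997, 1433)

With the inset panel, Σw becomes 4 + 4 + 4 + 3 = 15.
Along x: (15968 + 3·x) / 15 = 1264 (existing moment 4·1541 + 4·1293 + 4·1158 = 15968) ⇒ x = (18960 − 15968) / 3 ≈ 997.33.
Along y: (7236 + 3·y) / 15 = 769 (existing moment 4·346 + 4·848 + 4·615 = 7236) ⇒ y = (11535 − 7236) / 3 ≈ 1433.00.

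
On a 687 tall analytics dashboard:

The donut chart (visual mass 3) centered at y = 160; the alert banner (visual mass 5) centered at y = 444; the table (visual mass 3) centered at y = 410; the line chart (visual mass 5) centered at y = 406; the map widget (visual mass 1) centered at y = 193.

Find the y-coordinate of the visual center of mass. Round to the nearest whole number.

Total weight = 3 + 5 + 3 + 5 + 1 = 17.
y: (3·160 + 5·444 + 3·410 + 5·406 + 1·193) / 17 = 6153 / 17 ≈ 361.94

y ≈ 362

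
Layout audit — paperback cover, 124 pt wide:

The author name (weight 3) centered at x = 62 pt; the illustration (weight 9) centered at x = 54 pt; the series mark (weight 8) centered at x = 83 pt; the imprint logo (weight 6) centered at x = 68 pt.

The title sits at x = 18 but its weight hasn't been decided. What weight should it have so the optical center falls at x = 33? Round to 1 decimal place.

Known weights sum to 3 + 9 + 8 + 6 = 26; their moment is 3·62 + 9·54 + 8·83 + 6·68 = 1744.
Balance at x = 33 requires (1744 + w·18) / (26 + w) = 33.
So w = (33·26 − 1744)/(18 − 33) = -886/-15 ≈ 59.07.

w ≈ 59.1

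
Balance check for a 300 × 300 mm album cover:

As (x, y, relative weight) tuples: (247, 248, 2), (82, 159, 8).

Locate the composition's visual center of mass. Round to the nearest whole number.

(115, 177)

Weights sum to 2 + 8 = 10.
x: (2·247 + 8·82) / 10 = 1150 / 10 ≈ 115.00
y: (2·248 + 8·159) / 10 = 1768 / 10 ≈ 176.80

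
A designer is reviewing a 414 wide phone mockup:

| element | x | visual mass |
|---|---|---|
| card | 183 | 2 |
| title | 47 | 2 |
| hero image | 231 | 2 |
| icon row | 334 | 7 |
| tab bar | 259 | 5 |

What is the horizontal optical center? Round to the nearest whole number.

x ≈ 253

Total weight = 2 + 2 + 2 + 7 + 5 = 18.
Σw·x = 2·183 + 2·47 + 2·231 + 7·334 + 5·259 = 4555, so x̄ = 4555/18 ≈ 253.06.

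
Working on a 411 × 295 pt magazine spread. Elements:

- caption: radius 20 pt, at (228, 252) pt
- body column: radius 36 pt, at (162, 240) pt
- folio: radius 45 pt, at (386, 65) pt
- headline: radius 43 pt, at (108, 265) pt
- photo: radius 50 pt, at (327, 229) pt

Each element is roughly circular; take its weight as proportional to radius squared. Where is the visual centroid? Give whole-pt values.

r² weights: caption 20² = 400, body column 36² = 1296, folio 45² = 2025, headline 43² = 1849, photo 50² = 2500. Total = 8070.
x-moment: 400·228 + 1296·162 + 2025·386 + 1849·108 + 2500·327 = 2099994; centroid 2099994/8070 ≈ 260.22.
y-moment: 400·252 + 1296·240 + 2025·65 + 1849·265 + 2500·229 = 1605950; centroid 1605950/8070 ≈ 199.00.

(260, 199)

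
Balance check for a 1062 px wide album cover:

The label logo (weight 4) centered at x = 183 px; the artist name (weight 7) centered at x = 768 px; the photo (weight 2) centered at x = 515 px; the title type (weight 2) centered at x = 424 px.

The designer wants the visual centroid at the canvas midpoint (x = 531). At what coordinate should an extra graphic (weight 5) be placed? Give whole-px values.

New total weight: (4 + 7 + 2 + 2) + 5 = 20.
x: target moment 20×531 = 10620; current 4·183 + 7·768 + 2·515 + 2·424 = 7986; the extra graphic supplies 2634, so x = 2634/5 ≈ 526.80.

x ≈ 527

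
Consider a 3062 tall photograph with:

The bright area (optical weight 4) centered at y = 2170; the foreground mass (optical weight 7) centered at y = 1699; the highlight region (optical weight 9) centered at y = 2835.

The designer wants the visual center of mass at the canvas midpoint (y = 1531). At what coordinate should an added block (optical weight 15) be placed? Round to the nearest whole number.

y ≈ 500

New total weight: (4 + 7 + 9) + 15 = 35.
y: need Σw·y = 35·1531 = 53585. Existing = 4·2170 + 7·1699 + 9·2835 = 46088. Remainder 7497 / 15 ≈ 499.80.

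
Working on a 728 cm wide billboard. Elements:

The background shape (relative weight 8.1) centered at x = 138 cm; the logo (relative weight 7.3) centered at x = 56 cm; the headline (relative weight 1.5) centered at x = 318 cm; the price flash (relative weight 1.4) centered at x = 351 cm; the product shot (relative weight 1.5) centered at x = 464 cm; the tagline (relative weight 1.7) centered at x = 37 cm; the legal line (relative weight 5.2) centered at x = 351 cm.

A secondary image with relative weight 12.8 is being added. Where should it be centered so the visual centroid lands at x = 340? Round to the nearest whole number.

With the secondary image, Σw becomes 8.1 + 7.3 + 1.5 + 1.4 + 1.5 + 1.7 + 5.2 + 12.8 = 39.5.
x: need Σw·x = 39.5·340 = 13430.0. Existing = 8.1·138 + 7.3·56 + 1.5·318 + 1.4·351 + 1.5·464 + 1.7·37 + 5.2·351 = 5079.1. Remainder 8350.9 / 12.8 ≈ 652.41.

x ≈ 652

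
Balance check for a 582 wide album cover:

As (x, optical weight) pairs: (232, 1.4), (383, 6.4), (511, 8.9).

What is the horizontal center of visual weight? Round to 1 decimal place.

x ≈ 438.6

Σw = 1.4 + 6.4 + 8.9 = 16.7.
x: (1.4·232 + 6.4·383 + 8.9·511) / 16.7 = 7323.9 / 16.7 ≈ 438.56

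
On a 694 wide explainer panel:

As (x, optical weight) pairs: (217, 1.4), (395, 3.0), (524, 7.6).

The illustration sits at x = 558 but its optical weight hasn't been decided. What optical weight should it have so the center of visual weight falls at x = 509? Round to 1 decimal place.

Existing Σw = 12.0 (1.4 + 3.0 + 7.6); existing moment 1.4·217 + 3.0·395 + 7.6·524 = 5471.2.
Balance at x = 509 requires (5471.2 + w·558) / (12.0 + w) = 509.
So w = (509·12.0 − 5471.2)/(558 − 509) = 636.8/49 ≈ 13.00.

w ≈ 13.0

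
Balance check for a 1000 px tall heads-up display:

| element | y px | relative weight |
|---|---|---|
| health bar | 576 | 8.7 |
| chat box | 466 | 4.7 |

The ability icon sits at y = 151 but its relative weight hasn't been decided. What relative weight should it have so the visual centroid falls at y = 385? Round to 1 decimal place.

w ≈ 8.7

Known weights sum to 8.7 + 4.7 = 13.4; their moment is 8.7·576 + 4.7·466 = 7201.4.
Set Σw·y/Σw = 385: (7201.4 + 151w) = 385·(13.4 + w).
Solving: w = (385·13.4 − 7201.4) / (151 − 385) = -2042.4 / -234 ≈ 8.73.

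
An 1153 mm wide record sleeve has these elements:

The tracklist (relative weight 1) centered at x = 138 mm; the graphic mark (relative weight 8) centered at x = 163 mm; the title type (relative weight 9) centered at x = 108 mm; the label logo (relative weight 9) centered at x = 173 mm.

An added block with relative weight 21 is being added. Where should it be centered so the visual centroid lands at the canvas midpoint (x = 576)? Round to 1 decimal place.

After adding the added block, total weight = 1 + 8 + 9 + 9 + 21 = 48.
x: need Σw·x = 48·576 = 27648. Existing = 1·138 + 8·163 + 9·108 + 9·173 = 3971. Remainder 23677 / 21 ≈ 1127.48.

x ≈ 1127.5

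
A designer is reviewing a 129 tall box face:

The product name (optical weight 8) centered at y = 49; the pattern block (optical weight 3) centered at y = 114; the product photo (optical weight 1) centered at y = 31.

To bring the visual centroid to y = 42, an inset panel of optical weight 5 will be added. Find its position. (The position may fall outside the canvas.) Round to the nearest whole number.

After adding the inset panel, total weight = 8 + 3 + 1 + 5 = 17.
y: target moment 17×42 = 714; current 8·49 + 3·114 + 1·31 = 765; the inset panel supplies -51, so y = -51/5 ≈ -10.20.

y ≈ -10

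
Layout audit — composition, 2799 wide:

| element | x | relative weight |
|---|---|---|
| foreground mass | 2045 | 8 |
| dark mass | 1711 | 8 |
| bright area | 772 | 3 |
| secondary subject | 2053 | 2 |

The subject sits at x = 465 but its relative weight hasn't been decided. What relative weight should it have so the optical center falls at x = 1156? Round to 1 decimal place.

w ≈ 17.6

Fixed elements: Σw = 8 + 8 + 3 + 2 = 21, Σw·x = 8·2045 + 8·1711 + 3·772 + 2·2053 = 36470.
Set Σw·x/Σw = 1156: (36470 + 465w) = 1156·(21 + w).
So w = (1156·21 − 36470)/(465 − 1156) = -12194/-691 ≈ 17.65.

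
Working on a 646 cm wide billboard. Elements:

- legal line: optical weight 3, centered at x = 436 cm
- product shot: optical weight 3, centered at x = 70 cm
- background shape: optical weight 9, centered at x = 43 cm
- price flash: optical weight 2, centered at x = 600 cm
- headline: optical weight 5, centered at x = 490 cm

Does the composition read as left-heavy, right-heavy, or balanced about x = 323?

left-heavy

Σw = 3 + 3 + 9 + 2 + 5 = 22.
x: (3·436 + 3·70 + 9·43 + 2·600 + 5·490) / 22 = 5555 / 22 ≈ 252.50
252.5 lies left of the midline 323, so the layout is left-heavy.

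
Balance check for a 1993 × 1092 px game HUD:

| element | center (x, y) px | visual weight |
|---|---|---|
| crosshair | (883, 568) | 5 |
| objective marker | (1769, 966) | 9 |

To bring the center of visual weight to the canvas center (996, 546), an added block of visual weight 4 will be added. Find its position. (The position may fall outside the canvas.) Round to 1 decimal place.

After adding the added block, total weight = 5 + 9 + 4 = 18.
Along x: (20336 + 4·x) / 18 = 996 (existing moment 5·883 + 9·1769 = 20336) ⇒ x = (17928 − 20336) / 4 ≈ -602.00.
Along y: (11534 + 4·y) / 18 = 546 (existing moment 5·568 + 9·966 = 11534) ⇒ y = (9828 − 11534) / 4 ≈ -426.50.

(-602.0, -426.5)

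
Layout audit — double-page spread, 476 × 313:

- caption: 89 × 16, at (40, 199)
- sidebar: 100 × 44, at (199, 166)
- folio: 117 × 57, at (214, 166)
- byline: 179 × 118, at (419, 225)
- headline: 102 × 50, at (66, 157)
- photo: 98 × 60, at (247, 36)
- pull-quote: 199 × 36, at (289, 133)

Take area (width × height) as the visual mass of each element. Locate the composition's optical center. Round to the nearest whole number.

Taking area as weight: caption 89·16 = 1424, sidebar 100·44 = 4400, folio 117·57 = 6669, byline 179·118 = 21122, headline 102·50 = 5100, photo 98·60 = 5880, pull-quote 199·36 = 7164. Sum 51759.
x: moment 15069200 / weight 51759 ≈ 291.14
y: moment 8838472 / weight 51759 ≈ 170.76

(291, 171)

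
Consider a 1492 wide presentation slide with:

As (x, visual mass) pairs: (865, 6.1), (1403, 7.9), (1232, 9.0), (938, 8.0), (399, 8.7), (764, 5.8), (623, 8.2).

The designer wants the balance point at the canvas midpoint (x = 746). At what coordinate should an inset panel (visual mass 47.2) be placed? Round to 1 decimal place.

After adding the inset panel, total weight = 6.1 + 7.9 + 9.0 + 8.0 + 8.7 + 5.8 + 8.2 + 47.2 = 100.9.
Along x: (47963.3 + 47.2·x) / 100.9 = 746 (existing moment 6.1·865 + 7.9·1403 + 9.0·1232 + 8.0·938 + 8.7·399 + 5.8·764 + 8.2·623 = 47963.3) ⇒ x = (75271.4 − 47963.3) / 47.2 ≈ 578.56.

x ≈ 578.6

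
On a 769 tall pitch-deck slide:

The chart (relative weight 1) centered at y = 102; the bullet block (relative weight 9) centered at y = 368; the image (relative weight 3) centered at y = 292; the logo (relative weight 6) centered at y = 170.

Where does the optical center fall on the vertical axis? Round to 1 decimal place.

y ≈ 279.5

Weights sum to 1 + 9 + 3 + 6 = 19.
y: (1·102 + 9·368 + 3·292 + 6·170) / 19 = 5310 / 19 ≈ 279.47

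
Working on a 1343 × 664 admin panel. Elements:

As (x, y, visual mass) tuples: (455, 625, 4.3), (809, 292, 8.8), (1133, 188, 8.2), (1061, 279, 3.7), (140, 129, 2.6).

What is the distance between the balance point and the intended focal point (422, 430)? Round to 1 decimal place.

Σw = 4.3 + 8.8 + 8.2 + 3.7 + 2.6 = 27.6.
x: (4.3·455 + 8.8·809 + 8.2·1133 + 3.7·1061 + 2.6·140) / 27.6 = 22656.0 / 27.6 ≈ 820.87
y: (4.3·625 + 8.8·292 + 8.2·188 + 3.7·279 + 2.6·129) / 27.6 = 8166.4 / 27.6 ≈ 295.88
Offset from (422, 430): Δx ≈ 398.87, Δy ≈ -134.12; distance = √(Δx² + Δy²) ≈ 420.81.

≈ 420.8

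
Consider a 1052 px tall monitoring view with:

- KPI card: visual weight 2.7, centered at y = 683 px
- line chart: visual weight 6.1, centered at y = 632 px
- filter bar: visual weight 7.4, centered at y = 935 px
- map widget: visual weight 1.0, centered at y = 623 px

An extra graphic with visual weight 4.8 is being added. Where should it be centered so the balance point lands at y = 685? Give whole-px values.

With the extra graphic, Σw becomes 2.7 + 6.1 + 7.4 + 1.0 + 4.8 = 22.0.
y: need Σw·y = 22.0·685 = 15070.0. Existing = 2.7·683 + 6.1·632 + 7.4·935 + 1.0·623 = 13241.3. Remainder 1828.7 / 4.8 ≈ 380.98.

y ≈ 381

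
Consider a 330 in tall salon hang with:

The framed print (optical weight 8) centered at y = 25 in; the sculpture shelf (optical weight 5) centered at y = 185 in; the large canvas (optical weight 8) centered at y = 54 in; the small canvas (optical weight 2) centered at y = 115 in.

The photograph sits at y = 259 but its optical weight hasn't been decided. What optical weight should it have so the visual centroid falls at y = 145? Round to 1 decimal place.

Known weights sum to 8 + 5 + 8 + 2 = 23; their moment is 8·25 + 5·185 + 8·54 + 2·115 = 1787.
For the centroid to hit 145: (1787 + w·259) / (23 + w) = 145.
Rearranging, w·(259 − 145) = 145·23 − 1787 = 1548, so w ≈ 1548/114 = 13.58.

w ≈ 13.6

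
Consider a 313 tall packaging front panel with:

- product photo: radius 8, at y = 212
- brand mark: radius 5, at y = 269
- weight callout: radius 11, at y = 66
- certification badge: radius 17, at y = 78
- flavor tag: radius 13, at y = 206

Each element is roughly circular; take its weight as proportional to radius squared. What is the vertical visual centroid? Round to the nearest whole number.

y ≈ 128

Weights ∝ r²: product photo 8² = 64, brand mark 5² = 25, weight callout 11² = 121, certification badge 17² = 289, flavor tag 13² = 169; Σw = 668.
y: (64·212 + 25·269 + 121·66 + 289·78 + 169·206) / 668 = 85635 / 668 ≈ 128.20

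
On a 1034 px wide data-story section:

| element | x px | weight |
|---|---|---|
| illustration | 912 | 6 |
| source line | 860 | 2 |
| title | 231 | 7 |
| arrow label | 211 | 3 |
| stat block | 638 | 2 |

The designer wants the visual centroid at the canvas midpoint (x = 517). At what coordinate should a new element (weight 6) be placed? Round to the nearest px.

New total weight: (6 + 2 + 7 + 3 + 2) + 6 = 26.
Along x: (10718 + 6·x) / 26 = 517 (existing moment 6·912 + 2·860 + 7·231 + 3·211 + 2·638 = 10718) ⇒ x = (13442 − 10718) / 6 ≈ 454.00.

x ≈ 454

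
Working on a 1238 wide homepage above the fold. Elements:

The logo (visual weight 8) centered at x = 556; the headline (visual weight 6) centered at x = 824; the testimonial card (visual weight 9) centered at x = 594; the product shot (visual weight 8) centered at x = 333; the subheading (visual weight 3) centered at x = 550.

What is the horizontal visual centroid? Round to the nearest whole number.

x ≈ 560

Weights sum to 8 + 6 + 9 + 8 + 3 = 34.
Σw·x = 8·556 + 6·824 + 9·594 + 8·333 + 3·550 = 19052, so x̄ = 19052/34 ≈ 560.35.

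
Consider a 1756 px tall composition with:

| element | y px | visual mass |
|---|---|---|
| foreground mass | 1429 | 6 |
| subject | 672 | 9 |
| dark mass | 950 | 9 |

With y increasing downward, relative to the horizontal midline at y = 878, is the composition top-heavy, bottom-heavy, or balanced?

Weights sum to 6 + 9 + 9 = 24.
y: (6·1429 + 9·672 + 9·950) / 24 = 23172 / 24 ≈ 965.50
965.5 vs midline 878 → bottom-heavy.

bottom-heavy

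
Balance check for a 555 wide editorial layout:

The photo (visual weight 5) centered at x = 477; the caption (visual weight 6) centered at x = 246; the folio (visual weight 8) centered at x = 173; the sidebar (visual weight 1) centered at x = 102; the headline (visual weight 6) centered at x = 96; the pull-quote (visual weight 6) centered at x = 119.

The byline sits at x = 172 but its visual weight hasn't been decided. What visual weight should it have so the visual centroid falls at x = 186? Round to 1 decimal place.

Known weights sum to 5 + 6 + 8 + 1 + 6 + 6 = 32; their moment is 5·477 + 6·246 + 8·173 + 1·102 + 6·96 + 6·119 = 6637.
Balance at x = 186 requires (6637 + w·172) / (32 + w) = 186.
So w = (186·32 − 6637)/(172 − 186) = -685/-14 ≈ 48.93.

w ≈ 48.9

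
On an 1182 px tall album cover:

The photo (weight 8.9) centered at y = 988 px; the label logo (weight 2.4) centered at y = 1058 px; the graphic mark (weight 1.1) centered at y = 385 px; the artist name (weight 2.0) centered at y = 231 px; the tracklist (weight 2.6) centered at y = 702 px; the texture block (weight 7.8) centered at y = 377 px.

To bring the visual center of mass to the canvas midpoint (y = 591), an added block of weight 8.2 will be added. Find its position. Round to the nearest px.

After adding the added block, total weight = 8.9 + 2.4 + 1.1 + 2.0 + 2.6 + 7.8 + 8.2 = 33.0.
y: target moment 33.0×591 = 19503.0; current 8.9·988 + 2.4·1058 + 1.1·385 + 2.0·231 + 2.6·702 + 7.8·377 = 16983.7; the added block supplies 2519.3, so y = 2519.3/8.2 ≈ 307.23.

y ≈ 307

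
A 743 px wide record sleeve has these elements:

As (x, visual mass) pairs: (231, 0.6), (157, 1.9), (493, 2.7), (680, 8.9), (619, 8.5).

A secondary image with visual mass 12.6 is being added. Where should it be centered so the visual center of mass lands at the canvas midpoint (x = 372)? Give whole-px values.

x ≈ 1

With the secondary image, Σw becomes 0.6 + 1.9 + 2.7 + 8.9 + 8.5 + 12.6 = 35.2.
x: target moment 35.2×372 = 13094.4; current 0.6·231 + 1.9·157 + 2.7·493 + 8.9·680 + 8.5·619 = 13081.5; the secondary image supplies 12.9, so x = 12.9/12.6 ≈ 1.02.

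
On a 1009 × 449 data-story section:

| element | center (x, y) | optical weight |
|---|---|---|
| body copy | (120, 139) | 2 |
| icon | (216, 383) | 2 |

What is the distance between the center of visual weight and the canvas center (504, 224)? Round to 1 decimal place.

Weights sum to 2 + 2 = 4.
Σw·x = 2·120 + 2·216 = 672, so x̄ = 672/4 ≈ 168.00.
Σw·y = 2·139 + 2·383 = 1044, so ȳ = 1044/4 ≈ 261.00.
Relative to (504, 224): Δ = (-336.00, 37.00); |Δ| = √(-336.00² + 37.00²) ≈ 338.03.

≈ 338.0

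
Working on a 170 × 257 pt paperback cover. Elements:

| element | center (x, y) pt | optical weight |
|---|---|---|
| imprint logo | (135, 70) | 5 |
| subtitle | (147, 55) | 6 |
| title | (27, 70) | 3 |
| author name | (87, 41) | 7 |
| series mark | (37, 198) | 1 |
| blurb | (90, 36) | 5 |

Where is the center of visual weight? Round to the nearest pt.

Weights sum to 5 + 6 + 3 + 7 + 1 + 5 = 27.
Σw·x = 5·135 + 6·147 + 3·27 + 7·87 + 1·37 + 5·90 = 2734, so x̄ = 2734/27 ≈ 101.26.
Σw·y = 5·70 + 6·55 + 3·70 + 7·41 + 1·198 + 5·36 = 1555, so ȳ = 1555/27 ≈ 57.59.

(101, 58)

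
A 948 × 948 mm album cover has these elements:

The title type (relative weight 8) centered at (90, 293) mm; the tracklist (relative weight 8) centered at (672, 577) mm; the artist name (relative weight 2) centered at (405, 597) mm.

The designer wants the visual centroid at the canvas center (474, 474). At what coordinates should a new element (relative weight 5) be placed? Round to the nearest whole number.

After adding the new element, total weight = 8 + 8 + 2 + 5 = 23.
Along x: (6906 + 5·x) / 23 = 474 (existing moment 8·90 + 8·672 + 2·405 = 6906) ⇒ x = (10902 − 6906) / 5 ≈ 799.20.
Along y: (8154 + 5·y) / 23 = 474 (existing moment 8·293 + 8·577 + 2·597 = 8154) ⇒ y = (10902 − 8154) / 5 ≈ 549.60.

(799, 550)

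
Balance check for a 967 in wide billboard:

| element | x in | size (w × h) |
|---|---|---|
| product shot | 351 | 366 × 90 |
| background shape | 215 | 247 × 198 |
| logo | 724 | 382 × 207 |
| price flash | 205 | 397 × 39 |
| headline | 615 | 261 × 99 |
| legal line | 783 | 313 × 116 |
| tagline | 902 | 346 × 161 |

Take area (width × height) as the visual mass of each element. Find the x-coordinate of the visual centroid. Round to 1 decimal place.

Areas → weights: product shot 366·90 = 32940, background shape 247·198 = 48906, logo 382·207 = 79074, price flash 397·39 = 15483, headline 261·99 = 25839, legal line 313·116 = 36308, tagline 346·161 = 55706; Σw = 294256.
Σw·x = 177067282; x̄ = 177067282/294256 ≈ 601.75.

x ≈ 601.7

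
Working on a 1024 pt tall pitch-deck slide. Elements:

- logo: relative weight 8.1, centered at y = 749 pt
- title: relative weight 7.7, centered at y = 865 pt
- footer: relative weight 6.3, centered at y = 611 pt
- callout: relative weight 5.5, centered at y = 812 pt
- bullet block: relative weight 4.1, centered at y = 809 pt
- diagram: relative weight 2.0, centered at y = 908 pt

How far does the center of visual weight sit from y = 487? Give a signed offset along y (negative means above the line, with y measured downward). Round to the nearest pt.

≈ 290 pt

Σw = 8.1 + 7.7 + 6.3 + 5.5 + 4.1 + 2.0 = 33.7.
Σw·y = 8.1·749 + 7.7·865 + 6.3·611 + 5.5·812 + 4.1·809 + 2.0·908 = 26175.6, so ȳ = 26175.6/33.7 ≈ 776.72.
Offset from y = 487: 776.72 − 487 ≈ 289.72.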